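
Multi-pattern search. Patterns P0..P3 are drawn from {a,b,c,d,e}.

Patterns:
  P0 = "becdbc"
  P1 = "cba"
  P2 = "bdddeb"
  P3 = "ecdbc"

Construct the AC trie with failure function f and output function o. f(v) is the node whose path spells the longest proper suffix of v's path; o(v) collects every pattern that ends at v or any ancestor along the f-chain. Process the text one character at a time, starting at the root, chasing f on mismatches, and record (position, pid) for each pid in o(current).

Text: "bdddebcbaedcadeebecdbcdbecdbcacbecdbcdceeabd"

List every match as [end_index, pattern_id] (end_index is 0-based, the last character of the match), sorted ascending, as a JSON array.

Construct AC machine:
Trie (insert patterns):
  0='ε' goto b→1 c→7 e→15
  1='b' goto d→10 e→2
  2='be' goto c→3
  3='bec' goto d→4
  4='becd' goto b→5
  5='becdb' goto c→6
  6='becdbc' goto ·  ←P0
  7='c' goto b→8
  8='cb' goto a→9
  9='cba' goto ·  ←P1
  10='bd' goto d→11
  11='bdd' goto d→12
  12='bddd' goto e→13
  13='bddde' goto b→14
  14='bdddeb' goto ·  ←P2
  15='e' goto c→16
  16='ec' goto d→17
  17='ecd' goto b→18
  18='ecdb' goto c→19
  19='ecdbc' goto ·  ←P3

BFS fail/out derivation:
  fail(1) 'b': from fail(0)=0 chase 'b': 0 ⇒ 0;  out=∅∪out(0)=∅
  fail(7) 'c': from fail(0)=0 chase 'c': 0 ⇒ 0;  out=∅∪out(0)=∅
  fail(15) 'e': from fail(0)=0 chase 'e': 0 ⇒ 0;  out=∅∪out(0)=∅
  fail(2) 'be': from fail(1)=0 chase 'e': 0 ⇒ 15;  out=∅∪out(15)=∅
  fail(8) 'cb': from fail(7)=0 chase 'b': 0 ⇒ 1;  out=∅∪out(1)=∅
  fail(10) 'bd': from fail(1)=0 chase 'd': 0 ⇒ 0;  out=∅∪out(0)=∅
  fail(16) 'ec': from fail(15)=0 chase 'c': 0 ⇒ 7;  out=∅∪out(7)=∅
  fail(3) 'bec': from fail(2)=15 chase 'c': 15 ⇒ 16;  out=∅∪out(16)=∅
  fail(9) 'cba': from fail(8)=1 chase 'a': 1→0 ⇒ 0;  out={1}∪out(0)={1}
  fail(11) 'bdd': from fail(10)=0 chase 'd': 0 ⇒ 0;  out=∅∪out(0)=∅
  fail(17) 'ecd': from fail(16)=7 chase 'd': 7→0 ⇒ 0;  out=∅∪out(0)=∅
  fail(4) 'becd': from fail(3)=16 chase 'd': 16 ⇒ 17;  out=∅∪out(17)=∅
  fail(12) 'bddd': from fail(11)=0 chase 'd': 0 ⇒ 0;  out=∅∪out(0)=∅
  fail(18) 'ecdb': from fail(17)=0 chase 'b': 0 ⇒ 1;  out=∅∪out(1)=∅
  fail(5) 'becdb': from fail(4)=17 chase 'b': 17 ⇒ 18;  out=∅∪out(18)=∅
  fail(13) 'bddde': from fail(12)=0 chase 'e': 0 ⇒ 15;  out=∅∪out(15)=∅
  fail(19) 'ecdbc': from fail(18)=1 chase 'c': 1→0 ⇒ 7;  out={3}∪out(7)={3}
  fail(6) 'becdbc': from fail(5)=18 chase 'c': 18 ⇒ 19;  out={0}∪out(19)={0,3}
  fail(14) 'bdddeb': from fail(13)=15 chase 'b': 15→0 ⇒ 1;  out={2}∪out(1)={2}

Run:
pos 0 'b': at 1
pos 1 'd': at 10
pos 2 'd': at 11
pos 3 'd': at 12
pos 4 'e': at 13
pos 5 'b': at 14  ** P2@[0:5]
pos 6 'c': at 7 ·f
pos 7 'b': at 8
pos 8 'a': at 9  ** P1@[6:8]
pos 9 'e': at 15 ·f
pos 10 'd': at 0 ·f
pos 11 'c': at 7
pos 12 'a': at 0 ·f
pos 13 'd': at 0
pos 14 'e': at 15
pos 15 'e': at 15 ·f
pos 16 'b': at 1 ·f
pos 17 'e': at 2
pos 18 'c': at 3
pos 19 'd': at 4
pos 20 'b': at 5
pos 21 'c': at 6  ** P0@[16:21],P3@[17:21]
pos 22 'd': at 0 ·f
pos 23 'b': at 1
pos 24 'e': at 2
pos 25 'c': at 3
pos 26 'd': at 4
pos 27 'b': at 5
pos 28 'c': at 6  ** P0@[23:28],P3@[24:28]
pos 29 'a': at 0 ·f
pos 30 'c': at 7
pos 31 'b': at 8
pos 32 'e': at 2 ·f
pos 33 'c': at 3
pos 34 'd': at 4
pos 35 'b': at 5
pos 36 'c': at 6  ** P0@[31:36],P3@[32:36]
pos 37 'd': at 0 ·f
pos 38 'c': at 7
pos 39 'e': at 15 ·f
pos 40 'e': at 15 ·f
pos 41 'a': at 0 ·f
pos 42 'b': at 1
pos 43 'd': at 10

Result: [[5,2],[8,1],[21,0],[21,3],[28,0],[28,3],[36,0],[36,3]]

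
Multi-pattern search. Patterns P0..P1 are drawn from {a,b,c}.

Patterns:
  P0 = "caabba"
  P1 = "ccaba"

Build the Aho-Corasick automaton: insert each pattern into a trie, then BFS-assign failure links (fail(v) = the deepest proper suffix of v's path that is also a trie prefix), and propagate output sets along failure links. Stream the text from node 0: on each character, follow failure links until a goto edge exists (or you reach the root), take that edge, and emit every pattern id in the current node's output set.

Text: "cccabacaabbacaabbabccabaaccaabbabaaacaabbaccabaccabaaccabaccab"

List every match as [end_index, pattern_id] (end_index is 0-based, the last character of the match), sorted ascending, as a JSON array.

Build automaton:
Trie (insert patterns):
  0='ε' goto c→1
  1='c' goto a→2 c→7
  2='ca' goto a→3
  3='caa' goto b→4
  4='caab' goto b→5
  5='caabb' goto a→6
  6='caabba' goto ·  [P0 ends]
  7='cc' goto a→8
  8='cca' goto b→9
  9='ccab' goto a→10
  10='ccaba' goto ·  [P1 ends]

Failure links (BFS by depth):
  n1('c'): parent n0 fail=0; on 'c' 0 → fail=0;  out ∅∪∅=∅
  n2('ca'): parent n1 fail=0; on 'a' 0 → fail=0;  out ∅∪∅=∅
  n7('cc'): parent n1 fail=0; on 'c' 0 → fail=1;  out ∅∪∅=∅
  n3('caa'): parent n2 fail=0; on 'a' 0 → fail=0;  out ∅∪∅=∅
  n8('cca'): parent n7 fail=1; on 'a' 1 → fail=2;  out ∅∪∅=∅
  n4('caab'): parent n3 fail=0; on 'b' 0 → fail=0;  out ∅∪∅=∅
  n9('ccab'): parent n8 fail=2; on 'b' 2→0 → fail=0;  out ∅∪∅=∅
  n5('caabb'): parent n4 fail=0; on 'b' 0 → fail=0;  out ∅∪∅=∅
  n10('ccaba'): parent n9 fail=0; on 'a' 0 → fail=0;  out {1}∪∅={1}
  n6('caabba'): parent n5 fail=0; on 'a' 0 → fail=0;  out {0}∪∅={0}

Run:
i=0 'c': node 0→1
i=1 'c': node 1→7
i=2 'c': node 7→7 (via fail)
i=3 'a': node 7→8
i=4 'b': node 8→9
i=5 'a': node 9→10  → match P1@[1:5]
i=6 'c': node 10→1 (via fail)
i=7 'a': node 1→2
i=8 'a': node 2→3
i=9 'b': node 3→4
i=10 'b': node 4→5
i=11 'a': node 5→6  → match P0@[6:11]
i=12 'c': node 6→1 (via fail)
i=13 'a': node 1→2
i=14 'a': node 2→3
i=15 'b': node 3→4
i=16 'b': node 4→5
i=17 'a': node 5→6  → match P0@[12:17]
i=18 'b': node 6→0 (via fail)
i=19 'c': node 0→1
i=20 'c': node 1→7
i=21 'a': node 7→8
i=22 'b': node 8→9
i=23 'a': node 9→10  → match P1@[19:23]
i=24 'a': node 10→0 (via fail)
i=25 'c': node 0→1
i=26 'c': node 1→7
i=27 'a': node 7→8
i=28 'a': node 8→3 (via fail)
i=29 'b': node 3→4
i=30 'b': node 4→5
i=31 'a': node 5→6  → match P0@[26:31]
i=32 'b': node 6→0 (via fail)
i=33 'a': node 0→0
i=34 'a': node 0→0
i=35 'a': node 0→0
i=36 'c': node 0→1
i=37 'a': node 1→2
i=38 'a': node 2→3
i=39 'b': node 3→4
i=40 'b': node 4→5
i=41 'a': node 5→6  → match P0@[36:41]
i=42 'c': node 6→1 (via fail)
i=43 'c': node 1→7
i=44 'a': node 7→8
i=45 'b': node 8→9
i=46 'a': node 9→10  → match P1@[42:46]
i=47 'c': node 10→1 (via fail)
i=48 'c': node 1→7
i=49 'a': node 7→8
i=50 'b': node 8→9
i=51 'a': node 9→10  → match P1@[47:51]
i=52 'a': node 10→0 (via fail)
i=53 'c': node 0→1
i=54 'c': node 1→7
i=55 'a': node 7→8
i=56 'b': node 8→9
i=57 'a': node 9→10  → match P1@[53:57]
i=58 'c': node 10→1 (via fail)
i=59 'c': node 1→7
i=60 'a': node 7→8
i=61 'b': node 8→9

Result: [[5,1],[11,0],[17,0],[23,1],[31,0],[41,0],[46,1],[51,1],[57,1]]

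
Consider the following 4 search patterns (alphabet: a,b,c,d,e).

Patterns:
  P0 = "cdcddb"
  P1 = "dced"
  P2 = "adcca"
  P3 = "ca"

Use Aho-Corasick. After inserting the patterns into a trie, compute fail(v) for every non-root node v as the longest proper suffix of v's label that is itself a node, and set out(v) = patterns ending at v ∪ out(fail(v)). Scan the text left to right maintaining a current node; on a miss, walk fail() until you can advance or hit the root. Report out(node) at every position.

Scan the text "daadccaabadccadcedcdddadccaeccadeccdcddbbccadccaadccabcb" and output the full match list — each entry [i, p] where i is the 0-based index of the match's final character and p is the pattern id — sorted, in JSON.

Build automaton:
Trie (insert patterns):
  0='ε' goto a→11 c→1 d→7
  1='c' goto a→16 d→2
  2='cd' goto c→3
  3='cdc' goto d→4
  4='cdcd' goto d→5
  5='cdcdd' goto b→6
  6='cdcddb' goto ·  [P0 ends]
  7='d' goto c→8
  8='dc' goto e→9
  9='dce' goto d→10
  10='dced' goto ·  [P1 ends]
  11='a' goto d→12
  12='ad' goto c→13
  13='adc' goto c→14
  14='adcc' goto a→15
  15='adcca' goto ·  [P2 ends]
  16='ca' goto ·  [P3 ends]

BFS fail/out derivation:
  n1('c'): parent n0 fail=0; on 'c' 0 → fail=0;  out ∅∪∅=∅
  n7('d'): parent n0 fail=0; on 'd' 0 → fail=0;  out ∅∪∅=∅
  n11('a'): parent n0 fail=0; on 'a' 0 → fail=0;  out ∅∪∅=∅
  n2('cd'): parent n1 fail=0; on 'd' 0 → fail=7;  out ∅∪∅=∅
  n8('dc'): parent n7 fail=0; on 'c' 0 → fail=1;  out ∅∪∅=∅
  n12('ad'): parent n11 fail=0; on 'd' 0 → fail=7;  out ∅∪∅=∅
  n16('ca'): parent n1 fail=0; on 'a' 0 → fail=11;  out {3}∪∅={3}
  n3('cdc'): parent n2 fail=7; on 'c' 7 → fail=8;  out ∅∪∅=∅
  n9('dce'): parent n8 fail=1; on 'e' 1→0 → fail=0;  out ∅∪∅=∅
  n13('adc'): parent n12 fail=7; on 'c' 7 → fail=8;  out ∅∪∅=∅
  n4('cdcd'): parent n3 fail=8; on 'd' 8→1 → fail=2;  out ∅∪∅=∅
  n10('dced'): parent n9 fail=0; on 'd' 0 → fail=7;  out {1}∪∅={1}
  n14('adcc'): parent n13 fail=8; on 'c' 8→1→0 → fail=1;  out ∅∪∅=∅
  n5('cdcdd'): parent n4 fail=2; on 'd' 2→7→0 → fail=7;  out ∅∪∅=∅
  n15('adcca'): parent n14 fail=1; on 'a' 1 → fail=16;  out {2}∪{3}={2,3}
  n6('cdcddb'): parent n5 fail=7; on 'b' 7→0 → fail=0;  out {0}∪∅={0}

Run:
pos 0 'd': at 7
pos 1 'a': at 11 ·f
pos 2 'a': at 11 ·f
pos 3 'd': at 12
pos 4 'c': at 13
pos 5 'c': at 14
pos 6 'a': at 15  emit P2@[2:6],P3@[5:6]
pos 7 'a': at 11 ·f
pos 8 'b': at 0 ·f
pos 9 'a': at 11
pos 10 'd': at 12
pos 11 'c': at 13
pos 12 'c': at 14
pos 13 'a': at 15  emit P2@[9:13],P3@[12:13]
pos 14 'd': at 12 ·f
pos 15 'c': at 13
pos 16 'e': at 9 ·f
pos 17 'd': at 10  emit P1@[14:17]
pos 18 'c': at 8 ·f
pos 19 'd': at 2 ·f
pos 20 'd': at 7 ·f
pos 21 'd': at 7 ·f
pos 22 'a': at 11 ·f
pos 23 'd': at 12
pos 24 'c': at 13
pos 25 'c': at 14
pos 26 'a': at 15  emit P2@[22:26],P3@[25:26]
pos 27 'e': at 0 ·f
pos 28 'c': at 1
pos 29 'c': at 1 ·f
pos 30 'a': at 16  emit P3@[29:30]
pos 31 'd': at 12 ·f
pos 32 'e': at 0 ·f
pos 33 'c': at 1
pos 34 'c': at 1 ·f
pos 35 'd': at 2
pos 36 'c': at 3
pos 37 'd': at 4
pos 38 'd': at 5
pos 39 'b': at 6  emit P0@[34:39]
pos 40 'b': at 0 ·f
pos 41 'c': at 1
pos 42 'c': at 1 ·f
pos 43 'a': at 16  emit P3@[42:43]
pos 44 'd': at 12 ·f
pos 45 'c': at 13
pos 46 'c': at 14
pos 47 'a': at 15  emit P2@[43:47],P3@[46:47]
pos 48 'a': at 11 ·f
pos 49 'd': at 12
pos 50 'c': at 13
pos 51 'c': at 14
pos 52 'a': at 15  emit P2@[48:52],P3@[51:52]
pos 53 'b': at 0 ·f
pos 54 'c': at 1
pos 55 'b': at 0 ·f

Result: [[6,2],[6,3],[13,2],[13,3],[17,1],[26,2],[26,3],[30,3],[39,0],[43,3],[47,2],[47,3],[52,2],[52,3]]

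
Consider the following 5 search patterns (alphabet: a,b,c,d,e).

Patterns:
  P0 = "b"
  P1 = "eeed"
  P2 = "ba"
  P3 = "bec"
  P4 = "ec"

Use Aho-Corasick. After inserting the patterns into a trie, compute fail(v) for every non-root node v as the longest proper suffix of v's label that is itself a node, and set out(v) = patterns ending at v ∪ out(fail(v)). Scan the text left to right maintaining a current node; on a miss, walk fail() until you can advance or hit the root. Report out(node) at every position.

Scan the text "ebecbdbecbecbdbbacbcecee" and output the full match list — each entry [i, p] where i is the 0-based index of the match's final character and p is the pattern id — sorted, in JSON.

Construct AC machine:
Trie nodes:
  0='ε' goto b→1 e→2
  1='b' goto a→6 e→7  [P0 ends]
  2='e' goto c→9 e→3
  3='ee' goto e→4
  4='eee' goto d→5
  5='eeed' goto ·  [P1 ends]
  6='ba' goto ·  [P2 ends]
  7='be' goto c→8
  8='bec' goto ·  [P3 ends]
  9='ec' goto ·  [P4 ends]

BFS fail/out derivation:
  fail(1) 'b': from fail(0)=0 chase 'b': 0 ⇒ 0;  out={0}∪out(0)={0}
  fail(2) 'e': from fail(0)=0 chase 'e': 0 ⇒ 0;  out=∅∪out(0)=∅
  fail(3) 'ee': from fail(2)=0 chase 'e': 0 ⇒ 2;  out=∅∪out(2)=∅
  fail(6) 'ba': from fail(1)=0 chase 'a': 0 ⇒ 0;  out={2}∪out(0)={2}
  fail(7) 'be': from fail(1)=0 chase 'e': 0 ⇒ 2;  out=∅∪out(2)=∅
  fail(9) 'ec': from fail(2)=0 chase 'c': 0 ⇒ 0;  out={4}∪out(0)={4}
  fail(4) 'eee': from fail(3)=2 chase 'e': 2 ⇒ 3;  out=∅∪out(3)=∅
  fail(8) 'bec': from fail(7)=2 chase 'c': 2 ⇒ 9;  out={3}∪out(9)={3,4}
  fail(5) 'eeed': from fail(4)=3 chase 'd': 3→2→0 ⇒ 0;  out={1}∪out(0)={1}

Run:
i=0 'e': node 0→2
i=1 'b': node 2→1 (fail-walked)  ** P0@[1:1]
i=2 'e': node 1→7
i=3 'c': node 7→8  ** P3@[1:3],P4@[2:3]
i=4 'b': node 8→1 (fail-walked)  ** P0@[4:4]
i=5 'd': node 1→0 (fail-walked)
i=6 'b': node 0→1  ** P0@[6:6]
i=7 'e': node 1→7
i=8 'c': node 7→8  ** P3@[6:8],P4@[7:8]
i=9 'b': node 8→1 (fail-walked)  ** P0@[9:9]
i=10 'e': node 1→7
i=11 'c': node 7→8  ** P3@[9:11],P4@[10:11]
i=12 'b': node 8→1 (fail-walked)  ** P0@[12:12]
i=13 'd': node 1→0 (fail-walked)
i=14 'b': node 0→1  ** P0@[14:14]
i=15 'b': node 1→1 (fail-walked)  ** P0@[15:15]
i=16 'a': node 1→6  ** P2@[15:16]
i=17 'c': node 6→0 (fail-walked)
i=18 'b': node 0→1  ** P0@[18:18]
i=19 'c': node 1→0 (fail-walked)
i=20 'e': node 0→2
i=21 'c': node 2→9  ** P4@[20:21]
i=22 'e': node 9→2 (fail-walked)
i=23 'e': node 2→3

All matches (sorted): [[1,0],[3,3],[3,4],[4,0],[6,0],[8,3],[8,4],[9,0],[11,3],[11,4],[12,0],[14,0],[15,0],[16,2],[18,0],[21,4]]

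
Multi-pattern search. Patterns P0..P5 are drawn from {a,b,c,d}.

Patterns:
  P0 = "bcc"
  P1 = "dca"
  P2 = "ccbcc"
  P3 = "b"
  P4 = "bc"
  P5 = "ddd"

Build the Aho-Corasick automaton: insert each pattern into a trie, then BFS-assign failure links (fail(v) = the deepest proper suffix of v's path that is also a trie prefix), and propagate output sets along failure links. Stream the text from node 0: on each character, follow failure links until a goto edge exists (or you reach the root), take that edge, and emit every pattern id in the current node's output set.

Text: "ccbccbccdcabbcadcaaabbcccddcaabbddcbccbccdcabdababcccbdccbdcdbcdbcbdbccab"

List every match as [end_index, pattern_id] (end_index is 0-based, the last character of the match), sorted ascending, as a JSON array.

Construct AC machine:
Trie (insert patterns):
  0='ε' goto b→1 c→7 d→4
  1='b' goto c→2  [P3 ends]
  2='bc' goto c→3  [P4 ends]
  3='bcc' goto ·  [P0 ends]
  4='d' goto c→5 d→12
  5='dc' goto a→6
  6='dca' goto ·  [P1 ends]
  7='c' goto c→8
  8='cc' goto b→9
  9='ccb' goto c→10
  10='ccbc' goto c→11
  11='ccbcc' goto ·  [P2 ends]
  12='dd' goto d→13
  13='ddd' goto ·  [P5 ends]

Failure links (BFS by depth):
  n1('b'): parent n0 fail=0; on 'b' 0 → fail=0;  out {3}∪∅={3}
  n4('d'): parent n0 fail=0; on 'd' 0 → fail=0;  out ∅∪∅=∅
  n7('c'): parent n0 fail=0; on 'c' 0 → fail=0;  out ∅∪∅=∅
  n2('bc'): parent n1 fail=0; on 'c' 0 → fail=7;  out {4}∪∅={4}
  n5('dc'): parent n4 fail=0; on 'c' 0 → fail=7;  out ∅∪∅=∅
  n8('cc'): parent n7 fail=0; on 'c' 0 → fail=7;  out ∅∪∅=∅
  n12('dd'): parent n4 fail=0; on 'd' 0 → fail=4;  out ∅∪∅=∅
  n3('bcc'): parent n2 fail=7; on 'c' 7 → fail=8;  out {0}∪∅={0}
  n6('dca'): parent n5 fail=7; on 'a' 7→0 → fail=0;  out {1}∪∅={1}
  n9('ccb'): parent n8 fail=7; on 'b' 7→0 → fail=1;  out ∅∪{3}={3}
  n13('ddd'): parent n12 fail=4; on 'd' 4 → fail=12;  out {5}∪∅={5}
  n10('ccbc'): parent n9 fail=1; on 'c' 1 → fail=2;  out ∅∪{4}={4}
  n11('ccbcc'): parent n10 fail=2; on 'c' 2 → fail=3;  out {2}∪{0}={0,2}

Text stream:
[0] read 'c'  n0⇒n7
[1] read 'c'  n7⇒n8
[2] read 'b'  n8⇒n9  → match P3@[2:2]
[3] read 'c'  n9⇒n10  → match P4@[2:3]
[4] read 'c'  n10⇒n11  → match P0@[2:4],P2@[0:4]
[5] read 'b'  n11⇒n9 (via fail)  → match P3@[5:5]
[6] read 'c'  n9⇒n10  → match P4@[5:6]
[7] read 'c'  n10⇒n11  → match P0@[5:7],P2@[3:7]
[8] read 'd'  n11⇒n4 (via fail)
[9] read 'c'  n4⇒n5
[10] read 'a'  n5⇒n6  → match P1@[8:10]
[11] read 'b'  n6⇒n1 (via fail)  → match P3@[11:11]
[12] read 'b'  n1⇒n1 (via fail)  → match P3@[12:12]
[13] read 'c'  n1⇒n2  → match P4@[12:13]
[14] read 'a'  n2⇒n0 (via fail)
[15] read 'd'  n0⇒n4
[16] read 'c'  n4⇒n5
[17] read 'a'  n5⇒n6  → match P1@[15:17]
[18] read 'a'  n6⇒n0 (via fail)
[19] read 'a'  n0⇒n0
[20] read 'b'  n0⇒n1  → match P3@[20:20]
[21] read 'b'  n1⇒n1 (via fail)  → match P3@[21:21]
[22] read 'c'  n1⇒n2  → match P4@[21:22]
[23] read 'c'  n2⇒n3  → match P0@[21:23]
[24] read 'c'  n3⇒n8 (via fail)
[25] read 'd'  n8⇒n4 (via fail)
[26] read 'd'  n4⇒n12
[27] read 'c'  n12⇒n5 (via fail)
[28] read 'a'  n5⇒n6  → match P1@[26:28]
[29] read 'a'  n6⇒n0 (via fail)
[30] read 'b'  n0⇒n1  → match P3@[30:30]
[31] read 'b'  n1⇒n1 (via fail)  → match P3@[31:31]
[32] read 'd'  n1⇒n4 (via fail)
[33] read 'd'  n4⇒n12
[34] read 'c'  n12⇒n5 (via fail)
[35] read 'b'  n5⇒n1 (via fail)  → match P3@[35:35]
[36] read 'c'  n1⇒n2  → match P4@[35:36]
[37] read 'c'  n2⇒n3  → match P0@[35:37]
[38] read 'b'  n3⇒n9 (via fail)  → match P3@[38:38]
[39] read 'c'  n9⇒n10  → match P4@[38:39]
[40] read 'c'  n10⇒n11  → match P0@[38:40],P2@[36:40]
[41] read 'd'  n11⇒n4 (via fail)
[42] read 'c'  n4⇒n5
[43] read 'a'  n5⇒n6  → match P1@[41:43]
[44] read 'b'  n6⇒n1 (via fail)  → match P3@[44:44]
[45] read 'd'  n1⇒n4 (via fail)
[46] read 'a'  n4⇒n0 (via fail)
[47] read 'b'  n0⇒n1  → match P3@[47:47]
[48] read 'a'  n1⇒n0 (via fail)
[49] read 'b'  n0⇒n1  → match P3@[49:49]
[50] read 'c'  n1⇒n2  → match P4@[49:50]
[51] read 'c'  n2⇒n3  → match P0@[49:51]
[52] read 'c'  n3⇒n8 (via fail)
[53] read 'b'  n8⇒n9  → match P3@[53:53]
[54] read 'd'  n9⇒n4 (via fail)
[55] read 'c'  n4⇒n5
[56] read 'c'  n5⇒n8 (via fail)
[57] read 'b'  n8⇒n9  → match P3@[57:57]
[58] read 'd'  n9⇒n4 (via fail)
[59] read 'c'  n4⇒n5
[60] read 'd'  n5⇒n4 (via fail)
[61] read 'b'  n4⇒n1 (via fail)  → match P3@[61:61]
[62] read 'c'  n1⇒n2  → match P4@[61:62]
[63] read 'd'  n2⇒n4 (via fail)
[64] read 'b'  n4⇒n1 (via fail)  → match P3@[64:64]
[65] read 'c'  n1⇒n2  → match P4@[64:65]
[66] read 'b'  n2⇒n1 (via fail)  → match P3@[66:66]
[67] read 'd'  n1⇒n4 (via fail)
[68] read 'b'  n4⇒n1 (via fail)  → match P3@[68:68]
[69] read 'c'  n1⇒n2  → match P4@[68:69]
[70] read 'c'  n2⇒n3  → match P0@[68:70]
[71] read 'a'  n3⇒n0 (via fail)
[72] read 'b'  n0⇒n1  → match P3@[72:72]

Matches: [[2,3],[3,4],[4,0],[4,2],[5,3],[6,4],[7,0],[7,2],[10,1],[11,3],[12,3],[13,4],[17,1],[20,3],[21,3],[22,4],[23,0],[28,1],[30,3],[31,3],[35,3],[36,4],[37,0],[38,3],[39,4],[40,0],[40,2],[43,1],[44,3],[47,3],[49,3],[50,4],[51,0],[53,3],[57,3],[61,3],[62,4],[64,3],[65,4],[66,3],[68,3],[69,4],[70,0],[72,3]]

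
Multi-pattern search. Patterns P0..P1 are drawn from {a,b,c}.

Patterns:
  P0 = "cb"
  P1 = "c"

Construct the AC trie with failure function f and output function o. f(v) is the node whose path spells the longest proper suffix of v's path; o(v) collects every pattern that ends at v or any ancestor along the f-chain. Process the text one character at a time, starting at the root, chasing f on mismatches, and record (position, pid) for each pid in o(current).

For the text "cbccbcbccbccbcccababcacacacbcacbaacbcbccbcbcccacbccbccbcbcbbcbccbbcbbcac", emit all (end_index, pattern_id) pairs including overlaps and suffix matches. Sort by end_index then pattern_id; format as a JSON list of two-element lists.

Build automaton:
Trie (insert patterns):
  n0 'ε': c→1
  n1 'c': b→2  [P1 ends]
  n2 'cb': ·  [P0 ends]

BFS fail/out derivation:
  n1('c'): parent n0 fail=0; on 'c' 0 → fail=0;  out {1}∪∅={1}
  n2('cb'): parent n1 fail=0; on 'b' 0 → fail=0;  out {0}∪∅={0}

Scan:
pos 0 'c': at 1  → match P1@[0:0]
pos 1 'b': at 2  → match P0@[0:1]
pos 2 'c': at 1 ·f  → match P1@[2:2]
pos 3 'c': at 1 ·f  → match P1@[3:3]
pos 4 'b': at 2  → match P0@[3:4]
pos 5 'c': at 1 ·f  → match P1@[5:5]
pos 6 'b': at 2  → match P0@[5:6]
pos 7 'c': at 1 ·f  → match P1@[7:7]
pos 8 'c': at 1 ·f  → match P1@[8:8]
pos 9 'b': at 2  → match P0@[8:9]
pos 10 'c': at 1 ·f  → match P1@[10:10]
pos 11 'c': at 1 ·f  → match P1@[11:11]
pos 12 'b': at 2  → match P0@[11:12]
pos 13 'c': at 1 ·f  → match P1@[13:13]
pos 14 'c': at 1 ·f  → match P1@[14:14]
pos 15 'c': at 1 ·f  → match P1@[15:15]
pos 16 'a': at 0 ·f
pos 17 'b': at 0
pos 18 'a': at 0
pos 19 'b': at 0
pos 20 'c': at 1  → match P1@[20:20]
pos 21 'a': at 0 ·f
pos 22 'c': at 1  → match P1@[22:22]
pos 23 'a': at 0 ·f
pos 24 'c': at 1  → match P1@[24:24]
pos 25 'a': at 0 ·f
pos 26 'c': at 1  → match P1@[26:26]
pos 27 'b': at 2  → match P0@[26:27]
pos 28 'c': at 1 ·f  → match P1@[28:28]
pos 29 'a': at 0 ·f
pos 30 'c': at 1  → match P1@[30:30]
pos 31 'b': at 2  → match P0@[30:31]
pos 32 'a': at 0 ·f
pos 33 'a': at 0
pos 34 'c': at 1  → match P1@[34:34]
pos 35 'b': at 2  → match P0@[34:35]
pos 36 'c': at 1 ·f  → match P1@[36:36]
pos 37 'b': at 2  → match P0@[36:37]
pos 38 'c': at 1 ·f  → match P1@[38:38]
pos 39 'c': at 1 ·f  → match P1@[39:39]
pos 40 'b': at 2  → match P0@[39:40]
pos 41 'c': at 1 ·f  → match P1@[41:41]
pos 42 'b': at 2  → match P0@[41:42]
pos 43 'c': at 1 ·f  → match P1@[43:43]
pos 44 'c': at 1 ·f  → match P1@[44:44]
pos 45 'c': at 1 ·f  → match P1@[45:45]
pos 46 'a': at 0 ·f
pos 47 'c': at 1  → match P1@[47:47]
pos 48 'b': at 2  → match P0@[47:48]
pos 49 'c': at 1 ·f  → match P1@[49:49]
pos 50 'c': at 1 ·f  → match P1@[50:50]
pos 51 'b': at 2  → match P0@[50:51]
pos 52 'c': at 1 ·f  → match P1@[52:52]
pos 53 'c': at 1 ·f  → match P1@[53:53]
pos 54 'b': at 2  → match P0@[53:54]
pos 55 'c': at 1 ·f  → match P1@[55:55]
pos 56 'b': at 2  → match P0@[55:56]
pos 57 'c': at 1 ·f  → match P1@[57:57]
pos 58 'b': at 2  → match P0@[57:58]
pos 59 'b': at 0 ·f
pos 60 'c': at 1  → match P1@[60:60]
pos 61 'b': at 2  → match P0@[60:61]
pos 62 'c': at 1 ·f  → match P1@[62:62]
pos 63 'c': at 1 ·f  → match P1@[63:63]
pos 64 'b': at 2  → match P0@[63:64]
pos 65 'b': at 0 ·f
pos 66 'c': at 1  → match P1@[66:66]
pos 67 'b': at 2  → match P0@[66:67]
pos 68 'b': at 0 ·f
pos 69 'c': at 1  → match P1@[69:69]
pos 70 'a': at 0 ·f
pos 71 'c': at 1  → match P1@[71:71]

Matches: [[0,1],[1,0],[2,1],[3,1],[4,0],[5,1],[6,0],[7,1],[8,1],[9,0],[10,1],[11,1],[12,0],[13,1],[14,1],[15,1],[20,1],[22,1],[24,1],[26,1],[27,0],[28,1],[30,1],[31,0],[34,1],[35,0],[36,1],[37,0],[38,1],[39,1],[40,0],[41,1],[42,0],[43,1],[44,1],[45,1],[47,1],[48,0],[49,1],[50,1],[51,0],[52,1],[53,1],[54,0],[55,1],[56,0],[57,1],[58,0],[60,1],[61,0],[62,1],[63,1],[64,0],[66,1],[67,0],[69,1],[71,1]]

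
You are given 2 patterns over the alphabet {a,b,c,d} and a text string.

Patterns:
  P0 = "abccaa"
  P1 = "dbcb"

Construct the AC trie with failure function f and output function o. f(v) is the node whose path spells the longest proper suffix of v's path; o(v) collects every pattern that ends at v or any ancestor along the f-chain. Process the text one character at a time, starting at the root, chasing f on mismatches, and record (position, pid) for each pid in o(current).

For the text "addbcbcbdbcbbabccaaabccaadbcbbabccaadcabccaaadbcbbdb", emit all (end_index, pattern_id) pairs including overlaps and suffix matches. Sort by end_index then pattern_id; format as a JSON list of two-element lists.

Build automaton:
Trie nodes:
  n0 'ε': a→1 d→7
  n1 'a': b→2
  n2 'ab': c→3
  n3 'abc': c→4
  n4 'abcc': a→5
  n5 'abcca': a→6
  n6 'abccaa': ·  [P0 ends]
  n7 'd': b→8
  n8 'db': c→9
  n9 'dbc': b→10
  n10 'dbcb': ·  [P1 ends]

BFS fail/out derivation:
  fail(1) 'a': from fail(0)=0 chase 'a': 0 ⇒ 0;  out=∅∪out(0)=∅
  fail(7) 'd': from fail(0)=0 chase 'd': 0 ⇒ 0;  out=∅∪out(0)=∅
  fail(2) 'ab': from fail(1)=0 chase 'b': 0 ⇒ 0;  out=∅∪out(0)=∅
  fail(8) 'db': from fail(7)=0 chase 'b': 0 ⇒ 0;  out=∅∪out(0)=∅
  fail(3) 'abc': from fail(2)=0 chase 'c': 0 ⇒ 0;  out=∅∪out(0)=∅
  fail(9) 'dbc': from fail(8)=0 chase 'c': 0 ⇒ 0;  out=∅∪out(0)=∅
  fail(4) 'abcc': from fail(3)=0 chase 'c': 0 ⇒ 0;  out=∅∪out(0)=∅
  fail(10) 'dbcb': from fail(9)=0 chase 'b': 0 ⇒ 0;  out={1}∪out(0)={1}
  fail(5) 'abcca': from fail(4)=0 chase 'a': 0 ⇒ 1;  out=∅∪out(1)=∅
  fail(6) 'abccaa': from fail(5)=1 chase 'a': 1→0 ⇒ 1;  out={0}∪out(1)={0}

Scan:
pos 0 'a': at 1
pos 1 'd': at 7 ·f
pos 2 'd': at 7 ·f
pos 3 'b': at 8
pos 4 'c': at 9
pos 5 'b': at 10  ** P1@[2:5]
pos 6 'c': at 0 ·f
pos 7 'b': at 0
pos 8 'd': at 7
pos 9 'b': at 8
pos 10 'c': at 9
pos 11 'b': at 10  ** P1@[8:11]
pos 12 'b': at 0 ·f
pos 13 'a': at 1
pos 14 'b': at 2
pos 15 'c': at 3
pos 16 'c': at 4
pos 17 'a': at 5
pos 18 'a': at 6  ** P0@[13:18]
pos 19 'a': at 1 ·f
pos 20 'b': at 2
pos 21 'c': at 3
pos 22 'c': at 4
pos 23 'a': at 5
pos 24 'a': at 6  ** P0@[19:24]
pos 25 'd': at 7 ·f
pos 26 'b': at 8
pos 27 'c': at 9
pos 28 'b': at 10  ** P1@[25:28]
pos 29 'b': at 0 ·f
pos 30 'a': at 1
pos 31 'b': at 2
pos 32 'c': at 3
pos 33 'c': at 4
pos 34 'a': at 5
pos 35 'a': at 6  ** P0@[30:35]
pos 36 'd': at 7 ·f
pos 37 'c': at 0 ·f
pos 38 'a': at 1
pos 39 'b': at 2
pos 40 'c': at 3
pos 41 'c': at 4
pos 42 'a': at 5
pos 43 'a': at 6  ** P0@[38:43]
pos 44 'a': at 1 ·f
pos 45 'd': at 7 ·f
pos 46 'b': at 8
pos 47 'c': at 9
pos 48 'b': at 10  ** P1@[45:48]
pos 49 'b': at 0 ·f
pos 50 'd': at 7
pos 51 'b': at 8

Result: [[5,1],[11,1],[18,0],[24,0],[28,1],[35,0],[43,0],[48,1]]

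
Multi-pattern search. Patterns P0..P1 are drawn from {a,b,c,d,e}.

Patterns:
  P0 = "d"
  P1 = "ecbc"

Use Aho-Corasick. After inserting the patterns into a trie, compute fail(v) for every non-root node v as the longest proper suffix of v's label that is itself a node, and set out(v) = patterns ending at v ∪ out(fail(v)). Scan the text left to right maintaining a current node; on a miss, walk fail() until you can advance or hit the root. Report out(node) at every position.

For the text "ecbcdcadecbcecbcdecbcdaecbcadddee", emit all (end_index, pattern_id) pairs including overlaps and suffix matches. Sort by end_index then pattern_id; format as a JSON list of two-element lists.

Build automaton:
Trie nodes:
  n0 'ε': d→1 e→2
  n1 'd': ·  ←P0
  n2 'e': c→3
  n3 'ec': b→4
  n4 'ecb': c→5
  n5 'ecbc': ·  ←P1

BFS fail/out derivation:
  fail(1) 'd': from fail(0)=0 chase 'd': 0 ⇒ 0;  out={0}∪out(0)={0}
  fail(2) 'e': from fail(0)=0 chase 'e': 0 ⇒ 0;  out=∅∪out(0)=∅
  fail(3) 'ec': from fail(2)=0 chase 'c': 0 ⇒ 0;  out=∅∪out(0)=∅
  fail(4) 'ecb': from fail(3)=0 chase 'b': 0 ⇒ 0;  out=∅∪out(0)=∅
  fail(5) 'ecbc': from fail(4)=0 chase 'c': 0 ⇒ 0;  out={1}∪out(0)={1}

Scan:
[0] read 'e'  n0⇒n2
[1] read 'c'  n2⇒n3
[2] read 'b'  n3⇒n4
[3] read 'c'  n4⇒n5  emit P1@[0:3]
[4] read 'd'  n5⇒n1 ·f  emit P0@[4:4]
[5] read 'c'  n1⇒n0 ·f
[6] read 'a'  n0⇒n0
[7] read 'd'  n0⇒n1  emit P0@[7:7]
[8] read 'e'  n1⇒n2 ·f
[9] read 'c'  n2⇒n3
[10] read 'b'  n3⇒n4
[11] read 'c'  n4⇒n5  emit P1@[8:11]
[12] read 'e'  n5⇒n2 ·f
[13] read 'c'  n2⇒n3
[14] read 'b'  n3⇒n4
[15] read 'c'  n4⇒n5  emit P1@[12:15]
[16] read 'd'  n5⇒n1 ·f  emit P0@[16:16]
[17] read 'e'  n1⇒n2 ·f
[18] read 'c'  n2⇒n3
[19] read 'b'  n3⇒n4
[20] read 'c'  n4⇒n5  emit P1@[17:20]
[21] read 'd'  n5⇒n1 ·f  emit P0@[21:21]
[22] read 'a'  n1⇒n0 ·f
[23] read 'e'  n0⇒n2
[24] read 'c'  n2⇒n3
[25] read 'b'  n3⇒n4
[26] read 'c'  n4⇒n5  emit P1@[23:26]
[27] read 'a'  n5⇒n0 ·f
[28] read 'd'  n0⇒n1  emit P0@[28:28]
[29] read 'd'  n1⇒n1 ·f  emit P0@[29:29]
[30] read 'd'  n1⇒n1 ·f  emit P0@[30:30]
[31] read 'e'  n1⇒n2 ·f
[32] read 'e'  n2⇒n2 ·f

All matches (sorted): [[3,1],[4,0],[7,0],[11,1],[15,1],[16,0],[20,1],[21,0],[26,1],[28,0],[29,0],[30,0]]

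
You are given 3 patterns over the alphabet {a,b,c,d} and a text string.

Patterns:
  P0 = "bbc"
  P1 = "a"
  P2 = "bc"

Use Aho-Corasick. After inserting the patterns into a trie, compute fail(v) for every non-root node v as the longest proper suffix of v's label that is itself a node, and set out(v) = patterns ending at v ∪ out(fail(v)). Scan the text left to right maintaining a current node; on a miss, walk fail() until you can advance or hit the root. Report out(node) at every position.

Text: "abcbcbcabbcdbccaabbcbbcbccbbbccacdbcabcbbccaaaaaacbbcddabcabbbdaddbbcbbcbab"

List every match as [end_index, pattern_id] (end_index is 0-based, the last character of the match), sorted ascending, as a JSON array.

Build:
Trie nodes:
  n0 'ε': a→4 b→1
  n1 'b': b→2 c→5
  n2 'bb': c→3
  n3 'bbc': ·  [P0 ends]
  n4 'a': ·  [P1 ends]
  n5 'bc': ·  [P2 ends]

Failure links (BFS by depth):
  fail(1) 'b': from fail(0)=0 chase 'b': 0 ⇒ 0;  out=∅∪out(0)=∅
  fail(4) 'a': from fail(0)=0 chase 'a': 0 ⇒ 0;  out={1}∪out(0)={1}
  fail(2) 'bb': from fail(1)=0 chase 'b': 0 ⇒ 1;  out=∅∪out(1)=∅
  fail(5) 'bc': from fail(1)=0 chase 'c': 0 ⇒ 0;  out={2}∪out(0)={2}
  fail(3) 'bbc': from fail(2)=1 chase 'c': 1 ⇒ 5;  out={0}∪out(5)={0,2}

Run:
pos 0 'a': at 4  → match P1@[0:0]
pos 1 'b': at 1 (fail-walked)
pos 2 'c': at 5  → match P2@[1:2]
pos 3 'b': at 1 (fail-walked)
pos 4 'c': at 5  → match P2@[3:4]
pos 5 'b': at 1 (fail-walked)
pos 6 'c': at 5  → match P2@[5:6]
pos 7 'a': at 4 (fail-walked)  → match P1@[7:7]
pos 8 'b': at 1 (fail-walked)
pos 9 'b': at 2
pos 10 'c': at 3  → match P0@[8:10],P2@[9:10]
pos 11 'd': at 0 (fail-walked)
pos 12 'b': at 1
pos 13 'c': at 5  → match P2@[12:13]
pos 14 'c': at 0 (fail-walked)
pos 15 'a': at 4  → match P1@[15:15]
pos 16 'a': at 4 (fail-walked)  → match P1@[16:16]
pos 17 'b': at 1 (fail-walked)
pos 18 'b': at 2
pos 19 'c': at 3  → match P0@[17:19],P2@[18:19]
pos 20 'b': at 1 (fail-walked)
pos 21 'b': at 2
pos 22 'c': at 3  → match P0@[20:22],P2@[21:22]
pos 23 'b': at 1 (fail-walked)
pos 24 'c': at 5  → match P2@[23:24]
pos 25 'c': at 0 (fail-walked)
pos 26 'b': at 1
pos 27 'b': at 2
pos 28 'b': at 2 (fail-walked)
pos 29 'c': at 3  → match P0@[27:29],P2@[28:29]
pos 30 'c': at 0 (fail-walked)
pos 31 'a': at 4  → match P1@[31:31]
pos 32 'c': at 0 (fail-walked)
pos 33 'd': at 0
pos 34 'b': at 1
pos 35 'c': at 5  → match P2@[34:35]
pos 36 'a': at 4 (fail-walked)  → match P1@[36:36]
pos 37 'b': at 1 (fail-walked)
pos 38 'c': at 5  → match P2@[37:38]
pos 39 'b': at 1 (fail-walked)
pos 40 'b': at 2
pos 41 'c': at 3  → match P0@[39:41],P2@[40:41]
pos 42 'c': at 0 (fail-walked)
pos 43 'a': at 4  → match P1@[43:43]
pos 44 'a': at 4 (fail-walked)  → match P1@[44:44]
pos 45 'a': at 4 (fail-walked)  → match P1@[45:45]
pos 46 'a': at 4 (fail-walked)  → match P1@[46:46]
pos 47 'a': at 4 (fail-walked)  → match P1@[47:47]
pos 48 'a': at 4 (fail-walked)  → match P1@[48:48]
pos 49 'c': at 0 (fail-walked)
pos 50 'b': at 1
pos 51 'b': at 2
pos 52 'c': at 3  → match P0@[50:52],P2@[51:52]
pos 53 'd': at 0 (fail-walked)
pos 54 'd': at 0
pos 55 'a': at 4  → match P1@[55:55]
pos 56 'b': at 1 (fail-walked)
pos 57 'c': at 5  → match P2@[56:57]
pos 58 'a': at 4 (fail-walked)  → match P1@[58:58]
pos 59 'b': at 1 (fail-walked)
pos 60 'b': at 2
pos 61 'b': at 2 (fail-walked)
pos 62 'd': at 0 (fail-walked)
pos 63 'a': at 4  → match P1@[63:63]
pos 64 'd': at 0 (fail-walked)
pos 65 'd': at 0
pos 66 'b': at 1
pos 67 'b': at 2
pos 68 'c': at 3  → match P0@[66:68],P2@[67:68]
pos 69 'b': at 1 (fail-walked)
pos 70 'b': at 2
pos 71 'c': at 3  → match P0@[69:71],P2@[70:71]
pos 72 'b': at 1 (fail-walked)
pos 73 'a': at 4 (fail-walked)  → match P1@[73:73]
pos 74 'b': at 1 (fail-walked)

All matches (sorted): [[0,1],[2,2],[4,2],[6,2],[7,1],[10,0],[10,2],[13,2],[15,1],[16,1],[19,0],[19,2],[22,0],[22,2],[24,2],[29,0],[29,2],[31,1],[35,2],[36,1],[38,2],[41,0],[41,2],[43,1],[44,1],[45,1],[46,1],[47,1],[48,1],[52,0],[52,2],[55,1],[57,2],[58,1],[63,1],[68,0],[68,2],[71,0],[71,2],[73,1]]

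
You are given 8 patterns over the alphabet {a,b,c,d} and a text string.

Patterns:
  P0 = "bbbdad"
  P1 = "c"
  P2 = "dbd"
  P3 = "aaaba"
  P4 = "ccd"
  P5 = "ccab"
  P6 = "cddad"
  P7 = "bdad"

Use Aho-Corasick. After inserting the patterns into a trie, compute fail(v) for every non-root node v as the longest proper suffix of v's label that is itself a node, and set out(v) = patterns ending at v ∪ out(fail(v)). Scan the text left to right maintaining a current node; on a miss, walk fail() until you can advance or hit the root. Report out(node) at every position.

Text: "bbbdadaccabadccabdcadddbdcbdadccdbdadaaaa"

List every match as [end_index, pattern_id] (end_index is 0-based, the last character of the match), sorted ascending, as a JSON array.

Build automaton:
Trie (insert patterns):
  0='ε' goto a→11 b→1 c→7 d→8
  1='b' goto b→2 d→24
  2='bb' goto b→3
  3='bbb' goto d→4
  4='bbbd' goto a→5
  5='bbbda' goto d→6
  6='bbbdad' goto ·  ←P0
  7='c' goto c→16 d→20  ←P1
  8='d' goto b→9
  9='db' goto d→10
  10='dbd' goto ·  ←P2
  11='a' goto a→12
  12='aa' goto a→13
  13='aaa' goto b→14
  14='aaab' goto a→15
  15='aaaba' goto ·  ←P3
  16='cc' goto a→18 d→17
  17='ccd' goto ·  ←P4
  18='cca' goto b→19
  19='ccab' goto ·  ←P5
  20='cd' goto d→21
  21='cdd' goto a→22
  22='cdda' goto d→23
  23='cddad' goto ·  ←P6
  24='bd' goto a→25
  25='bda' goto d→26
  26='bdad' goto ·  ←P7

BFS fail/out derivation:
  fail(1) 'b': from fail(0)=0 chase 'b': 0 ⇒ 0;  out=∅∪out(0)=∅
  fail(7) 'c': from fail(0)=0 chase 'c': 0 ⇒ 0;  out={1}∪out(0)={1}
  fail(8) 'd': from fail(0)=0 chase 'd': 0 ⇒ 0;  out=∅∪out(0)=∅
  fail(11) 'a': from fail(0)=0 chase 'a': 0 ⇒ 0;  out=∅∪out(0)=∅
  fail(2) 'bb': from fail(1)=0 chase 'b': 0 ⇒ 1;  out=∅∪out(1)=∅
  fail(9) 'db': from fail(8)=0 chase 'b': 0 ⇒ 1;  out=∅∪out(1)=∅
  fail(12) 'aa': from fail(11)=0 chase 'a': 0 ⇒ 11;  out=∅∪out(11)=∅
  fail(16) 'cc': from fail(7)=0 chase 'c': 0 ⇒ 7;  out=∅∪out(7)={1}
  fail(20) 'cd': from fail(7)=0 chase 'd': 0 ⇒ 8;  out=∅∪out(8)=∅
  fail(24) 'bd': from fail(1)=0 chase 'd': 0 ⇒ 8;  out=∅∪out(8)=∅
  fail(3) 'bbb': from fail(2)=1 chase 'b': 1 ⇒ 2;  out=∅∪out(2)=∅
  fail(10) 'dbd': from fail(9)=1 chase 'd': 1 ⇒ 24;  out={2}∪out(24)={2}
  fail(13) 'aaa': from fail(12)=11 chase 'a': 11 ⇒ 12;  out=∅∪out(12)=∅
  fail(17) 'ccd': from fail(16)=7 chase 'd': 7 ⇒ 20;  out={4}∪out(20)={4}
  fail(18) 'cca': from fail(16)=7 chase 'a': 7→0 ⇒ 11;  out=∅∪out(11)=∅
  fail(21) 'cdd': from fail(20)=8 chase 'd': 8→0 ⇒ 8;  out=∅∪out(8)=∅
  fail(25) 'bda': from fail(24)=8 chase 'a': 8→0 ⇒ 11;  out=∅∪out(11)=∅
  fail(4) 'bbbd': from fail(3)=2 chase 'd': 2→1 ⇒ 24;  out=∅∪out(24)=∅
  fail(14) 'aaab': from fail(13)=12 chase 'b': 12→11→0 ⇒ 1;  out=∅∪out(1)=∅
  fail(19) 'ccab': from fail(18)=11 chase 'b': 11→0 ⇒ 1;  out={5}∪out(1)={5}
  fail(22) 'cdda': from fail(21)=8 chase 'a': 8→0 ⇒ 11;  out=∅∪out(11)=∅
  fail(26) 'bdad': from fail(25)=11 chase 'd': 11→0 ⇒ 8;  out={7}∪out(8)={7}
  fail(5) 'bbbda': from fail(4)=24 chase 'a': 24 ⇒ 25;  out=∅∪out(25)=∅
  fail(15) 'aaaba': from fail(14)=1 chase 'a': 1→0 ⇒ 11;  out={3}∪out(11)={3}
  fail(23) 'cddad': from fail(22)=11 chase 'd': 11→0 ⇒ 8;  out={6}∪out(8)={6}
  fail(6) 'bbbdad': from fail(5)=25 chase 'd': 25 ⇒ 26;  out={0}∪out(26)={0,7}

Run:
i=0 'b': node 0→1
i=1 'b': node 1→2
i=2 'b': node 2→3
i=3 'd': node 3→4
i=4 'a': node 4→5
i=5 'd': node 5→6  emit P0@[0:5],P7@[2:5]
i=6 'a': node 6→11 (via fail)
i=7 'c': node 11→7 (via fail)  emit P1@[7:7]
i=8 'c': node 7→16  emit P1@[8:8]
i=9 'a': node 16→18
i=10 'b': node 18→19  emit P5@[7:10]
i=11 'a': node 19→11 (via fail)
i=12 'd': node 11→8 (via fail)
i=13 'c': node 8→7 (via fail)  emit P1@[13:13]
i=14 'c': node 7→16  emit P1@[14:14]
i=15 'a': node 16→18
i=16 'b': node 18→19  emit P5@[13:16]
i=17 'd': node 19→24 (via fail)
i=18 'c': node 24→7 (via fail)  emit P1@[18:18]
i=19 'a': node 7→11 (via fail)
i=20 'd': node 11→8 (via fail)
i=21 'd': node 8→8 (via fail)
i=22 'd': node 8→8 (via fail)
i=23 'b': node 8→9
i=24 'd': node 9→10  emit P2@[22:24]
i=25 'c': node 10→7 (via fail)  emit P1@[25:25]
i=26 'b': node 7→1 (via fail)
i=27 'd': node 1→24
i=28 'a': node 24→25
i=29 'd': node 25→26  emit P7@[26:29]
i=30 'c': node 26→7 (via fail)  emit P1@[30:30]
i=31 'c': node 7→16  emit P1@[31:31]
i=32 'd': node 16→17  emit P4@[30:32]
i=33 'b': node 17→9 (via fail)
i=34 'd': node 9→10  emit P2@[32:34]
i=35 'a': node 10→25 (via fail)
i=36 'd': node 25→26  emit P7@[33:36]
i=37 'a': node 26→11 (via fail)
i=38 'a': node 11→12
i=39 'a': node 12→13
i=40 'a': node 13→13 (via fail)

All matches (sorted): [[5,0],[5,7],[7,1],[8,1],[10,5],[13,1],[14,1],[16,5],[18,1],[24,2],[25,1],[29,7],[30,1],[31,1],[32,4],[34,2],[36,7]]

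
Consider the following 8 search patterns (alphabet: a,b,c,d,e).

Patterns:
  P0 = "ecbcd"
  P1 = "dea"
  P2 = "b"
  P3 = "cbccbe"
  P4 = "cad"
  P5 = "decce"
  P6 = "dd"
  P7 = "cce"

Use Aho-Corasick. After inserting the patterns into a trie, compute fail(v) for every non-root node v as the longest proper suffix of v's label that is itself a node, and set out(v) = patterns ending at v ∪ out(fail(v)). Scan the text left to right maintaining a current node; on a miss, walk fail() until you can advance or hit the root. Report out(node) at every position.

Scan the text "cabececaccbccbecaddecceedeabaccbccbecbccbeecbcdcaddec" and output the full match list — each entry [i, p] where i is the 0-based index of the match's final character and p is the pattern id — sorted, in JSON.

Build automaton:
Trie (insert patterns):
  n0 'ε': b→9 c→10 d→6 e→1
  n1 'e': c→2
  n2 'ec': b→3
  n3 'ecb': c→4
  n4 'ecbc': d→5
  n5 'ecbcd': ·  [P0 ends]
  n6 'd': d→21 e→7
  n7 'de': a→8 c→18
  n8 'dea': ·  [P1 ends]
  n9 'b': ·  [P2 ends]
  n10 'c': a→16 b→11 c→22
  n11 'cb': c→12
  n12 'cbc': c→13
  n13 'cbcc': b→14
  n14 'cbccb': e→15
  n15 'cbccbe': ·  [P3 ends]
  n16 'ca': d→17
  n17 'cad': ·  [P4 ends]
  n18 'dec': c→19
  n19 'decc': e→20
  n20 'decce': ·  [P5 ends]
  n21 'dd': ·  [P6 ends]
  n22 'cc': e→23
  n23 'cce': ·  [P7 ends]

BFS fail/out derivation:
  n1('e'): parent n0 fail=0; on 'e' 0 → fail=0;  out ∅∪∅=∅
  n6('d'): parent n0 fail=0; on 'd' 0 → fail=0;  out ∅∪∅=∅
  n9('b'): parent n0 fail=0; on 'b' 0 → fail=0;  out {2}∪∅={2}
  n10('c'): parent n0 fail=0; on 'c' 0 → fail=0;  out ∅∪∅=∅
  n2('ec'): parent n1 fail=0; on 'c' 0 → fail=10;  out ∅∪∅=∅
  n7('de'): parent n6 fail=0; on 'e' 0 → fail=1;  out ∅∪∅=∅
  n11('cb'): parent n10 fail=0; on 'b' 0 → fail=9;  out ∅∪{2}={2}
  n16('ca'): parent n10 fail=0; on 'a' 0 → fail=0;  out ∅∪∅=∅
  n21('dd'): parent n6 fail=0; on 'd' 0 → fail=6;  out {6}∪∅={6}
  n22('cc'): parent n10 fail=0; on 'c' 0 → fail=10;  out ∅∪∅=∅
  n3('ecb'): parent n2 fail=10; on 'b' 10 → fail=11;  out ∅∪{2}={2}
  n8('dea'): parent n7 fail=1; on 'a' 1→0 → fail=0;  out {1}∪∅={1}
  n12('cbc'): parent n11 fail=9; on 'c' 9→0 → fail=10;  out ∅∪∅=∅
  n17('cad'): parent n16 fail=0; on 'd' 0 → fail=6;  out {4}∪∅={4}
  n18('dec'): parent n7 fail=1; on 'c' 1 → fail=2;  out ∅∪∅=∅
  n23('cce'): parent n22 fail=10; on 'e' 10→0 → fail=1;  out {7}∪∅={7}
  n4('ecbc'): parent n3 fail=11; on 'c' 11 → fail=12;  out ∅∪∅=∅
  n13('cbcc'): parent n12 fail=10; on 'c' 10 → fail=22;  out ∅∪∅=∅
  n19('decc'): parent n18 fail=2; on 'c' 2→10 → fail=22;  out ∅∪∅=∅
  n5('ecbcd'): parent n4 fail=12; on 'd' 12→10→0 → fail=6;  out {0}∪∅={0}
  n14('cbccb'): parent n13 fail=22; on 'b' 22→10 → fail=11;  out ∅∪{2}={2}
  n20('decce'): parent n19 fail=22; on 'e' 22 → fail=23;  out {5}∪{7}={5,7}
  n15('cbccbe'): parent n14 fail=11; on 'e' 11→9→0 → fail=1;  out {3}∪∅={3}

Scan:
pos 0 'c': at 10
pos 1 'a': at 16
pos 2 'b': at 9 ·f  emit P2@[2:2]
pos 3 'e': at 1 ·f
pos 4 'c': at 2
pos 5 'e': at 1 ·f
pos 6 'c': at 2
pos 7 'a': at 16 ·f
pos 8 'c': at 10 ·f
pos 9 'c': at 22
pos 10 'b': at 11 ·f  emit P2@[10:10]
pos 11 'c': at 12
pos 12 'c': at 13
pos 13 'b': at 14  emit P2@[13:13]
pos 14 'e': at 15  emit P3@[9:14]
pos 15 'c': at 2 ·f
pos 16 'a': at 16 ·f
pos 17 'd': at 17  emit P4@[15:17]
pos 18 'd': at 21 ·f  emit P6@[17:18]
pos 19 'e': at 7 ·f
pos 20 'c': at 18
pos 21 'c': at 19
pos 22 'e': at 20  emit P5@[18:22],P7@[20:22]
pos 23 'e': at 1 ·f
pos 24 'd': at 6 ·f
pos 25 'e': at 7
pos 26 'a': at 8  emit P1@[24:26]
pos 27 'b': at 9 ·f  emit P2@[27:27]
pos 28 'a': at 0 ·f
pos 29 'c': at 10
pos 30 'c': at 22
pos 31 'b': at 11 ·f  emit P2@[31:31]
pos 32 'c': at 12
pos 33 'c': at 13
pos 34 'b': at 14  emit P2@[34:34]
pos 35 'e': at 15  emit P3@[30:35]
pos 36 'c': at 2 ·f
pos 37 'b': at 3  emit P2@[37:37]
pos 38 'c': at 4
pos 39 'c': at 13 ·f
pos 40 'b': at 14  emit P2@[40:40]
pos 41 'e': at 15  emit P3@[36:41]
pos 42 'e': at 1 ·f
pos 43 'c': at 2
pos 44 'b': at 3  emit P2@[44:44]
pos 45 'c': at 4
pos 46 'd': at 5  emit P0@[42:46]
pos 47 'c': at 10 ·f
pos 48 'a': at 16
pos 49 'd': at 17  emit P4@[47:49]
pos 50 'd': at 21 ·f  emit P6@[49:50]
pos 51 'e': at 7 ·f
pos 52 'c': at 18

Matches: [[2,2],[10,2],[13,2],[14,3],[17,4],[18,6],[22,5],[22,7],[26,1],[27,2],[31,2],[34,2],[35,3],[37,2],[40,2],[41,3],[44,2],[46,0],[49,4],[50,6]]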